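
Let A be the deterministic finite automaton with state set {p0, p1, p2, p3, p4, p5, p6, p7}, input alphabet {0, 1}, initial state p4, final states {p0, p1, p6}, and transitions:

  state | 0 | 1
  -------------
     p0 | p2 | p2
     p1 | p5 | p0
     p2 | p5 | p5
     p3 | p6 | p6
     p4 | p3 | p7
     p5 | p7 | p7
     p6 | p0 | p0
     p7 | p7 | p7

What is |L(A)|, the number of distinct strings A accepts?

The useful subgraph on states {p0, p3, p4, p6} is acyclic, so L(A) is finite; the longest accepting path visits 4 useful states, giving maximum string length 3.
Counting accepting paths from p4 by length: 2 of length 2, 4 of length 3. Total 6.

6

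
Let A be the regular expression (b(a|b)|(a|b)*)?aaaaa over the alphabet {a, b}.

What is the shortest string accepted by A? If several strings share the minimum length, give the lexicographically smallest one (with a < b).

aaaaa

By inspection of the expression, no string of length less than 5 matches, and aaaaa is the lexicographically first match of length 5.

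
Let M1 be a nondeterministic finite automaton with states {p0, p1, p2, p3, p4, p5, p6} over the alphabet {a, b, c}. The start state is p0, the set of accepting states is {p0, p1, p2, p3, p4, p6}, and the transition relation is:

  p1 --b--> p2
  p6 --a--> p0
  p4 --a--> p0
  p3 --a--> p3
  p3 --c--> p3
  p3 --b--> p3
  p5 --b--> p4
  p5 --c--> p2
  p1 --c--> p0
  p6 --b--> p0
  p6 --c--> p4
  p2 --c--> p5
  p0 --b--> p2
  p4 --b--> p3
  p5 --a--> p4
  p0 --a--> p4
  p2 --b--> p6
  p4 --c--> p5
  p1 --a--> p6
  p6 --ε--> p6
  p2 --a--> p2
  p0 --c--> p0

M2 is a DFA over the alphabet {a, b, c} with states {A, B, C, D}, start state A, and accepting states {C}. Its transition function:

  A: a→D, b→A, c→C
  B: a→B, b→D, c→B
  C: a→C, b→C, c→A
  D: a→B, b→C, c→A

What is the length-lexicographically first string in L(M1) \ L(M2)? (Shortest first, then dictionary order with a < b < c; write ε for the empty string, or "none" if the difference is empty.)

The empty string ε is accepted by M1 but not by M2.
Since ε is the unique shortest string, it is the required witness.

ε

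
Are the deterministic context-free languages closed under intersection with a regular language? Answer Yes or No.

Yes

Run the DPDA and a DFA for the regular language in lock-step (product of the two finite controls, one shared stack, the DFA component advancing only on genuine input moves); the result is still deterministic and accepts when both components accept.
So the deterministic context-free languages are closed under intersection with a regular language.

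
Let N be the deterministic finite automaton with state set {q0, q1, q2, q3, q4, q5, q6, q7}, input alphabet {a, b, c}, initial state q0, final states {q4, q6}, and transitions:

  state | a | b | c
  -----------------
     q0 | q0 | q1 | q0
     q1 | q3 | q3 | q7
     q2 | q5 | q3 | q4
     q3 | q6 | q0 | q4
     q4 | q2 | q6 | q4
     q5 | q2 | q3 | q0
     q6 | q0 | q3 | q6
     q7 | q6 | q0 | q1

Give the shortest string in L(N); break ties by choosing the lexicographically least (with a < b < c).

baa

A breadth-first search from q0 reaches an accepting state first via the path q0 → q1 → q3 → q6 on input baa.
No string of length < 3 is accepted (BFS exhausts all shorter strings without reaching an accepting state), and baa is the lexicographically least accepting string of length 3.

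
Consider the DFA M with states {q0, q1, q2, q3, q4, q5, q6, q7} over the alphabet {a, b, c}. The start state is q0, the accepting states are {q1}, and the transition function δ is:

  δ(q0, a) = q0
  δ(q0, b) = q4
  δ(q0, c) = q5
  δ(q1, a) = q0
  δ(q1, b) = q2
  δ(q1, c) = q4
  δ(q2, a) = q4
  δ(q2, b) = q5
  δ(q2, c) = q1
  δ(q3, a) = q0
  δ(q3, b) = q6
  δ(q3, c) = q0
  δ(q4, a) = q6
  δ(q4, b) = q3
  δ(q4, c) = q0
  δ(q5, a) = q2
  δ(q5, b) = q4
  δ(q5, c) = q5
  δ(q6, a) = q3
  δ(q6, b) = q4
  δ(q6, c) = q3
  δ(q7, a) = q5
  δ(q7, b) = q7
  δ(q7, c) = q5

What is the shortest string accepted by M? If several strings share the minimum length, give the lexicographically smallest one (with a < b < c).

cac

A breadth-first search from q0 reaches an accepting state first via the path q0 → q5 → q2 → q1 on input cac.
No string of length < 3 is accepted (BFS exhausts all shorter strings without reaching an accepting state), and cac is the lexicographically least accepting string of length 3.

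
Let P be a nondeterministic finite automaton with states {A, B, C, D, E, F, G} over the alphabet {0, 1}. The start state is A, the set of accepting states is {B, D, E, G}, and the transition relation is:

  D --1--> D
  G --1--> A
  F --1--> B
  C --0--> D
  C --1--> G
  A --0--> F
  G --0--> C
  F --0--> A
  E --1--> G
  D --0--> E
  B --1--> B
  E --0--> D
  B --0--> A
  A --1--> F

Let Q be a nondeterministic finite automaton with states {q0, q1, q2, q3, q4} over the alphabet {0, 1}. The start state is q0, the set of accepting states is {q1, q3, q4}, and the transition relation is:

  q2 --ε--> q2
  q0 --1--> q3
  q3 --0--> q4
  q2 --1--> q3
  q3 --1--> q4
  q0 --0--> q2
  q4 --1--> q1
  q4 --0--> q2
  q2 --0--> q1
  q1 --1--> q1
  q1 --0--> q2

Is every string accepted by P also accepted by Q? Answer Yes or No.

Yes

Exploring the product automaton P × Q from the start pair (A, q0), following both machines on each input symbol, reaches 10 state pairs: (A, q0), (F, q2), (F, q3), (A, q1), (B, q3), (A, q4), (B, q4), (F, q1), (A, q2), (B, q1).
P accepts in {B, D, E, G} and Q accepts in {q1, q3, q4}. The reachable pairs whose P-component is accepting are (B, q3), (B, q4), (B, q1); in each of them the Q-component is accepting too, so the product for L(P) \ L(Q) (P-component accepting, Q-component rejecting) has no reachable accepting pair and the difference is empty.
Hence every string in L(P) is also in L(Q).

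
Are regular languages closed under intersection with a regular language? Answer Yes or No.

This is a special case of closure under intersection: the product of the two DFAs, accepting on F₁ × F₂, recognises the intersection.
So the regular languages are closed under intersection with a regular language.

Yes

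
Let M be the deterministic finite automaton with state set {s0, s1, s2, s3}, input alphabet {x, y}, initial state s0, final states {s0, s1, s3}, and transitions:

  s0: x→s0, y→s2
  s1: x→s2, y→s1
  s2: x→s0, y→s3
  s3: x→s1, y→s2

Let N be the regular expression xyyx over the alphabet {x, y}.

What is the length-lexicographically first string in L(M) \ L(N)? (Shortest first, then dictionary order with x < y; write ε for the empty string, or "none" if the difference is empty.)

The empty string ε is accepted by M but not by N.
Since ε is the unique shortest string, it is the required witness.

ε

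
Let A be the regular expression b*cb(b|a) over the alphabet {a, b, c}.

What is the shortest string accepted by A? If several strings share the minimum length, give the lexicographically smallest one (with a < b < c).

cba

By inspection of the expression, no string of length less than 3 matches, and cba is the lexicographically first match of length 3.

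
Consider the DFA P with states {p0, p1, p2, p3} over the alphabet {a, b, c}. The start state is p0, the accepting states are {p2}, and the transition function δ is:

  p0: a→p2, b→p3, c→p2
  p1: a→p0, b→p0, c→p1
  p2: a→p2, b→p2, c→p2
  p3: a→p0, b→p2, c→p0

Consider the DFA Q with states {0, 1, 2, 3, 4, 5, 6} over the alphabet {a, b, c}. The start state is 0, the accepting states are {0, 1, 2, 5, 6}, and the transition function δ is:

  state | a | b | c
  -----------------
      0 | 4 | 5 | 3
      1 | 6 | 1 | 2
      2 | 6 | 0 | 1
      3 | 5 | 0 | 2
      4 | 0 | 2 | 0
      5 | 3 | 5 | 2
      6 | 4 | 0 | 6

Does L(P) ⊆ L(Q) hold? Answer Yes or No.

No

The string a is in L(P) but not in L(Q).
So L(P) ⊄ L(Q).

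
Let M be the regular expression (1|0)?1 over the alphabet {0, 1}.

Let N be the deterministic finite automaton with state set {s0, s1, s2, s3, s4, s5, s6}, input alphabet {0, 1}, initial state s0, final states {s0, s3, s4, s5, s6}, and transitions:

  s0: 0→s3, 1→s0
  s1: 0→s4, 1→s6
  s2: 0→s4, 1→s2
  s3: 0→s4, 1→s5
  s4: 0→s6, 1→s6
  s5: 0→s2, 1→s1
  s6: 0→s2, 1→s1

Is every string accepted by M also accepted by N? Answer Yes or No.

Yes

Converting the expression M to a DFA (subset construction, then merging equivalent states) gives the minimal DFA with states {m0, m1, m2, m3, m4}, start state m0, accepting states {m2, m4} and transitions m0: 0→m1, 1→m2; m1: 0→m3, 1→m4; m2: 0→m3, 1→m4; m3: 0→m3, 1→m3; m4: 0→m3, 1→m3.
Exploring the product automaton M × N from the start pair (m0, s0), following both machines on each input symbol, reaches 12 state pairs: (m0, s0), (m1, s3), (m2, s0), (m3, s4), (m4, s5), (m3, s3), (m4, s0), (m3, s6), (m3, s2), (m3, s1), (m3, s5), (m3, s0).
M accepts in {m2, m4} and N accepts in {s0, s3, s4, s5, s6}. The reachable pairs whose M-component is accepting are (m2, s0), (m4, s5), (m4, s0); in each of them the N-component is accepting too, so the product for L(M) \ L(N) (M-component accepting, N-component rejecting) has no reachable accepting pair and the difference is empty.
Hence every string in L(M) is also in L(N).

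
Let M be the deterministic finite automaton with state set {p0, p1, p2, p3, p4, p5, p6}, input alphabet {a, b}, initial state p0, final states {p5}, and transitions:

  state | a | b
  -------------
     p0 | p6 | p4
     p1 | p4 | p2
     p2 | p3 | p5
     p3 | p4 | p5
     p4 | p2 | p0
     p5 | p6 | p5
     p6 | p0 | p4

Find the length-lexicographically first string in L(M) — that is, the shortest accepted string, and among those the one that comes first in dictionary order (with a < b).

A breadth-first search from p0 reaches an accepting state first via the path p0 → p4 → p2 → p5 on input bab.
No string of length < 3 is accepted (BFS exhausts all shorter strings without reaching an accepting state), and bab is the lexicographically least accepting string of length 3.

bab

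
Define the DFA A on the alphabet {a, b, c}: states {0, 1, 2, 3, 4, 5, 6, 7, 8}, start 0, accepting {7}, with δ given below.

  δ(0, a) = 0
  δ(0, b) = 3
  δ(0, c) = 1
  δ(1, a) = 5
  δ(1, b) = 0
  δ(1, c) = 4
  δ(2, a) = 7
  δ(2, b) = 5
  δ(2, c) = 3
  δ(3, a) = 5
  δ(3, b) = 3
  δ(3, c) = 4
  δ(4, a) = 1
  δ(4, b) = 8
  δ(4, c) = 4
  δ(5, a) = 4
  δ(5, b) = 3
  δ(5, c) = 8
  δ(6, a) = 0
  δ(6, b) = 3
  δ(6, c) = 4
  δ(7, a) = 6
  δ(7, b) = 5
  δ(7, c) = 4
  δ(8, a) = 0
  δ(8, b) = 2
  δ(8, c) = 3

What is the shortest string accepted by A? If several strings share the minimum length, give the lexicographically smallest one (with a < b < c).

A breadth-first search from 0 reaches an accepting state first via the path 0 → 3 → 5 → 8 → 2 → 7 on input bacba.
No string of length < 5 is accepted (BFS exhausts all shorter strings without reaching an accepting state), and bacba is the lexicographically least accepting string of length 5.

bacba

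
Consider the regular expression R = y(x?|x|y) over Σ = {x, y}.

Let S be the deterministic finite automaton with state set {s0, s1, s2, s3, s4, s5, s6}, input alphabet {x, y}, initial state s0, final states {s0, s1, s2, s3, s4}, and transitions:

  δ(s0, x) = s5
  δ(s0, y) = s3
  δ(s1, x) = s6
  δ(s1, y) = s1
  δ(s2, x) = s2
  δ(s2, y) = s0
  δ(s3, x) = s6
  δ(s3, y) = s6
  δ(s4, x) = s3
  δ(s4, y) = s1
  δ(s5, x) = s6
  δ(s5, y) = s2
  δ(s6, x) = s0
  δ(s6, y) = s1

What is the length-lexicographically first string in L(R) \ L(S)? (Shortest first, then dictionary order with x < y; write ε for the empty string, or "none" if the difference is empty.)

The string yx is accepted by R but not by S.
No shorter string lies in the difference, and yx is the lexicographically first length-2 string in L(R) \ L(S).

yx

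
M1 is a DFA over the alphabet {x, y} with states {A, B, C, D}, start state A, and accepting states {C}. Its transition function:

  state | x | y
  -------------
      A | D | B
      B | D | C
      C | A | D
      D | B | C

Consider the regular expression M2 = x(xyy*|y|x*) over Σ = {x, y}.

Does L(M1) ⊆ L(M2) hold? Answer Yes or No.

No

The string yy is in L(M1) but not in L(M2).
So L(M1) ⊄ L(M2).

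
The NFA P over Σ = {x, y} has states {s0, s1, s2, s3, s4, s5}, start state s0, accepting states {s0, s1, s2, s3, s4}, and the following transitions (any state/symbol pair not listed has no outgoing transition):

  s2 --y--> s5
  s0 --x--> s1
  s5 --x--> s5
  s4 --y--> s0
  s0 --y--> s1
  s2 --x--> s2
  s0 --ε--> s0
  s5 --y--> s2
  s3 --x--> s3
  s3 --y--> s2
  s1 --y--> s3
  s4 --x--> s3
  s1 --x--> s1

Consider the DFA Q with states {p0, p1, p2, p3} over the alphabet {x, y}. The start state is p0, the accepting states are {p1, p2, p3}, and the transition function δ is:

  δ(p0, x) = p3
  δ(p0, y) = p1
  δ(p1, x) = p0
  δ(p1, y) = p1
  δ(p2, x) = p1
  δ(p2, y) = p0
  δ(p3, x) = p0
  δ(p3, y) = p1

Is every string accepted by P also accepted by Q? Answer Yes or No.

The empty string ε is in L(P) but not in L(Q).
So L(P) ⊄ L(Q).

No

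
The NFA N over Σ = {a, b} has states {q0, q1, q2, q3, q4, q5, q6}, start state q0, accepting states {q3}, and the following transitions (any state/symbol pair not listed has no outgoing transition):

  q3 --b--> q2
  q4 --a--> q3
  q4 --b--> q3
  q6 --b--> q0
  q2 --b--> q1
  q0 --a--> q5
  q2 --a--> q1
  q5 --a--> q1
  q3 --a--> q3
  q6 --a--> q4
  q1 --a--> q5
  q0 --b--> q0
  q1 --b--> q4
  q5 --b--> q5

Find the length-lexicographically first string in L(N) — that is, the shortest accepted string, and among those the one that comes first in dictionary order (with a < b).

aaba

A breadth-first search from q0 reaches an accepting state first via the path q0 → q5 → q1 → q4 → q3 on input aaba.
No string of length < 4 is accepted (BFS exhausts all shorter strings without reaching an accepting state), and aaba is the lexicographically least accepting string of length 4.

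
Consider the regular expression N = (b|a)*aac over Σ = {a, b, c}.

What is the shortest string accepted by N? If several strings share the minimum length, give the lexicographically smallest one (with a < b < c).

By inspection of the expression, no string of length less than 3 matches, and aac is the lexicographically first match of length 3.

aac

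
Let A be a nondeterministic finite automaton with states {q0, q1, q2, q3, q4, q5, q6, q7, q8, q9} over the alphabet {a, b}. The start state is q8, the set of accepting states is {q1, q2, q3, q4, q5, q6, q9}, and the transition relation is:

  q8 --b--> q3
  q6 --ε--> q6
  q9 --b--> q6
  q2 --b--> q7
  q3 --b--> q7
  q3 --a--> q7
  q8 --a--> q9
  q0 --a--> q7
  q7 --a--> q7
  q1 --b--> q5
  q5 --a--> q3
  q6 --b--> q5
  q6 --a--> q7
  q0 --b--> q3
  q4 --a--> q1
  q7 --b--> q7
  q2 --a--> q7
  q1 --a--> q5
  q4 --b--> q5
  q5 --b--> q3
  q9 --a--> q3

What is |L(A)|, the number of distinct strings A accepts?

The useful subgraph on states {q3, q5, q6, q8, q9} is acyclic, so L(A) is finite; the longest accepting path visits 5 useful states, giving maximum string length 4.
Counting accepting paths from q8 by length: 2 of length 1, 2 of length 2, 1 of length 3, 2 of length 4. Total 7.

7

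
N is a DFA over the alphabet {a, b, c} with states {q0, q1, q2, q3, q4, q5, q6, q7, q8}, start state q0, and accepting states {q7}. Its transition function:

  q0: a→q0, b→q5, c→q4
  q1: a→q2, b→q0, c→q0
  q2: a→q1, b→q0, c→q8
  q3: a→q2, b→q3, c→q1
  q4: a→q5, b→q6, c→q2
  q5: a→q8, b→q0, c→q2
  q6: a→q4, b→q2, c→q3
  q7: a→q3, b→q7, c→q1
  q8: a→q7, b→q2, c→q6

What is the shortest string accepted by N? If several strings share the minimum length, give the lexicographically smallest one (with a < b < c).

A breadth-first search from q0 reaches an accepting state first via the path q0 → q5 → q8 → q7 on input baa.
No string of length < 3 is accepted (BFS exhausts all shorter strings without reaching an accepting state), and baa is the lexicographically least accepting string of length 3.

baa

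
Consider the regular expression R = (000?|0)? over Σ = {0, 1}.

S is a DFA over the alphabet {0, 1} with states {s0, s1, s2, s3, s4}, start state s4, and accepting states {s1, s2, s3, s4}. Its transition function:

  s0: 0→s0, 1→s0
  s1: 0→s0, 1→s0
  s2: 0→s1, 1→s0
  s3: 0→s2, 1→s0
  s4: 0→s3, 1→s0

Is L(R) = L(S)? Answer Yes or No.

Yes

Converting the expression R to a DFA (subset construction, then merging equivalent states) gives the minimal DFA with states {r0, r1, r2, r3, r4}, start state r0, accepting states {r0, r1, r3, r4} and transitions r0: 0→r1, 1→r2; r1: 0→r3, 1→r2; r2: 0→r2, 1→r2; r3: 0→r4, 1→r2; r4: 0→r2, 1→r2.
Exploring the product automaton R × S from the start pair (r0, s4), following both machines on each input symbol, reaches 5 state pairs: (r0, s4), (r1, s3), (r2, s0), (r3, s2), (r4, s1).
R accepts in {r0, r1, r3, r4} and S accepts in {s1, s2, s3, s4}. In every reachable pair the two components are either both accepting — (r0, s4), (r1, s3), (r3, s2), (r4, s1) — or both non-accepting, so no string is accepted by exactly one of the machines: L(R) \ L(S) and L(S) \ L(R) are both empty.
Hence every string is accepted by R iff it is accepted by S, and the two languages coincide.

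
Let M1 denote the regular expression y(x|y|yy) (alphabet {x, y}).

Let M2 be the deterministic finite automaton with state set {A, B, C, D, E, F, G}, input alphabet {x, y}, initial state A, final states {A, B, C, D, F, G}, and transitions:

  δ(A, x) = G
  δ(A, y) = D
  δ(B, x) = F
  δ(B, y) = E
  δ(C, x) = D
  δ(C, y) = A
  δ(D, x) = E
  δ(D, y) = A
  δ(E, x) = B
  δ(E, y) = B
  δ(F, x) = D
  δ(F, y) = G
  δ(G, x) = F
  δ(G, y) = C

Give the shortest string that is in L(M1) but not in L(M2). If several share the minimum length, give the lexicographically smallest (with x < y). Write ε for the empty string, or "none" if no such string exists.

The string yx is accepted by M1 but not by M2.
No shorter string lies in the difference, and yx is the lexicographically first length-2 string in L(M1) \ L(M2).

yx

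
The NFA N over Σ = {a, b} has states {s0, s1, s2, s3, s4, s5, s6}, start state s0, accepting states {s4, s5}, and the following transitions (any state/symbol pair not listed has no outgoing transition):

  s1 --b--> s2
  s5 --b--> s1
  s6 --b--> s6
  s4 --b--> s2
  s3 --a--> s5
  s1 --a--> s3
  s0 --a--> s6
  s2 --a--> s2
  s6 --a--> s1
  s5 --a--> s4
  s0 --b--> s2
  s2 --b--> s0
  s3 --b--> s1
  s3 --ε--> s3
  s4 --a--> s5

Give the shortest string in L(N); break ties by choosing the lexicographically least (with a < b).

A breadth-first search from s0 reaches an accepting state first via the path s0 → s6 → s1 → s3 → s5 on input aaaa.
No string of length < 4 is accepted (BFS exhausts all shorter strings without reaching an accepting state), and aaaa is the lexicographically least accepting string of length 4.

aaaa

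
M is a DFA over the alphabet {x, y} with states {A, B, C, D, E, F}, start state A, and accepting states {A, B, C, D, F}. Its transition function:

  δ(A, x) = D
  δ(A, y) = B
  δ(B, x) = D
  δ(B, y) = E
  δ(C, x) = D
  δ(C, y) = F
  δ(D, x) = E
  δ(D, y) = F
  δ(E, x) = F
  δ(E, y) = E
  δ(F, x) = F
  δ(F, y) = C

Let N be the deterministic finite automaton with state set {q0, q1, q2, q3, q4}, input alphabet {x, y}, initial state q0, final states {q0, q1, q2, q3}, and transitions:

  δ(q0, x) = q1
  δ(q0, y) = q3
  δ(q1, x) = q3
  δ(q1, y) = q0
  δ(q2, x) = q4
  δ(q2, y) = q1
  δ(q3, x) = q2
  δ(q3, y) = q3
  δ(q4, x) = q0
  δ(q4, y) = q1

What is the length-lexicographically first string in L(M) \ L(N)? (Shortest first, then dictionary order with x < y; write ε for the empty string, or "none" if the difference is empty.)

xxxx

The string xxxx is accepted by M but not by N.
No shorter string lies in the difference, and xxxx is the lexicographically first length-4 string in L(M) \ L(N).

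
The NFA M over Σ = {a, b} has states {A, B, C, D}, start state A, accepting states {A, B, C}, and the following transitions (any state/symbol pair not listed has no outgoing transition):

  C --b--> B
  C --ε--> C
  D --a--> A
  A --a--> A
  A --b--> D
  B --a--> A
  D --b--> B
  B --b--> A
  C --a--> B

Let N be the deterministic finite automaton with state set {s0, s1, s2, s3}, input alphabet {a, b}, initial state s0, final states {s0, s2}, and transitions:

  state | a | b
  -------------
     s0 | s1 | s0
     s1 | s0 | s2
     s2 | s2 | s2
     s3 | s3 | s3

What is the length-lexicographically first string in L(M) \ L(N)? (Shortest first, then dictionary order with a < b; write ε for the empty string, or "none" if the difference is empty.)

a

The string a is accepted by M but not by N.
No shorter string lies in the difference, and a is the lexicographically first length-1 string in L(M) \ L(N).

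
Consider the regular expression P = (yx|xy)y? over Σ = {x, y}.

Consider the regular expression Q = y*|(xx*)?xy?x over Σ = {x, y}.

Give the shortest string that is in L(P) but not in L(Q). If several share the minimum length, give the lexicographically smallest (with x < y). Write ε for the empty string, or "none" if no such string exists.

The string xy is accepted by P but not by Q.
No shorter string lies in the difference, and xy is the lexicographically first length-2 string in L(P) \ L(Q).

xy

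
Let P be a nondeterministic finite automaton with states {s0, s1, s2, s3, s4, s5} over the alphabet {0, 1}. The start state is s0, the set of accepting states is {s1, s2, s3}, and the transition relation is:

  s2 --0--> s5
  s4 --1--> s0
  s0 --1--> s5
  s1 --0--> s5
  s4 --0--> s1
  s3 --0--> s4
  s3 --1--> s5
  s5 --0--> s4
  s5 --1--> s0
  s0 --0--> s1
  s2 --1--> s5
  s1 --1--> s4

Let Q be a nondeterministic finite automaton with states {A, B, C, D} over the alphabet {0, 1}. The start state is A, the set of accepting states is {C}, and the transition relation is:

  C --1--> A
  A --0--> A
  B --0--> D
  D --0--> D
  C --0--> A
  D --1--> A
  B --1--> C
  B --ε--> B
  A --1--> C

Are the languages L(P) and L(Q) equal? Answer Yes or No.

The string 0 is accepted by P but rejected by Q.
So L(P) ≠ L(Q).

No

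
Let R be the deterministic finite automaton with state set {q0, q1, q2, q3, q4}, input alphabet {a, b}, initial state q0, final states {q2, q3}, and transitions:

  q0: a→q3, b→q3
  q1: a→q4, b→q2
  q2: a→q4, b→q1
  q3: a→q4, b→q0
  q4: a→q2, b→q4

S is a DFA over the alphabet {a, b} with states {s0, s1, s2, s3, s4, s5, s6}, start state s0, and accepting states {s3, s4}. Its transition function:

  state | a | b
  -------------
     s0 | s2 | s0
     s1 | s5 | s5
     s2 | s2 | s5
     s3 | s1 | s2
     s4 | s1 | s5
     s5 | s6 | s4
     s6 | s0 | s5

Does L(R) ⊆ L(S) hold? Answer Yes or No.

No

The string a is in L(R) but not in L(S).
So L(R) ⊄ L(S).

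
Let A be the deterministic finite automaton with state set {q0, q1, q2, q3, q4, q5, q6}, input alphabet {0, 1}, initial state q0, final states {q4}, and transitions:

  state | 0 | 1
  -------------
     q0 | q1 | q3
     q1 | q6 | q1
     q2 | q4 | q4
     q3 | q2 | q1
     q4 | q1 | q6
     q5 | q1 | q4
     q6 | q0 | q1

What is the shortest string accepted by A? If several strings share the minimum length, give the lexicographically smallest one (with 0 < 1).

100

A breadth-first search from q0 reaches an accepting state first via the path q0 → q3 → q2 → q4 on input 100.
No string of length < 3 is accepted (BFS exhausts all shorter strings without reaching an accepting state), and 100 is the lexicographically least accepting string of length 3.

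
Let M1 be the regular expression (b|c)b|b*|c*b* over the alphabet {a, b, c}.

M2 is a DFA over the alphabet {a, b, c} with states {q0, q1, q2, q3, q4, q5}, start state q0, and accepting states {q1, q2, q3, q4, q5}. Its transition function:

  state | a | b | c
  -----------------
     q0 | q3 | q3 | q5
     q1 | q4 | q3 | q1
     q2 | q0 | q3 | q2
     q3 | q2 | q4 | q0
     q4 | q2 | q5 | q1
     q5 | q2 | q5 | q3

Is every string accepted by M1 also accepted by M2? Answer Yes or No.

The empty string ε is in L(M1) but not in L(M2).
So L(M1) ⊄ L(M2).

No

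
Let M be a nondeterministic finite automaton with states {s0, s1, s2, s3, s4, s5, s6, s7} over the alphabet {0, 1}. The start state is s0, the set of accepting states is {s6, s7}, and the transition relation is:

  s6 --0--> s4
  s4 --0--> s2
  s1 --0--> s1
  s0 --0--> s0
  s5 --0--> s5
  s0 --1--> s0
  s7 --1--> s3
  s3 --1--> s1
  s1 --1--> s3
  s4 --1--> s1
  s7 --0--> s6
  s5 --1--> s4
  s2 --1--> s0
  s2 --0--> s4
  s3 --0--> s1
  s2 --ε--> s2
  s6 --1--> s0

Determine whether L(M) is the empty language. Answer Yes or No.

Yes

The states reachable from the start state are {s0}.
None of the accepting states {s6, s7} is reachable, so no string is accepted and L(M) = ∅.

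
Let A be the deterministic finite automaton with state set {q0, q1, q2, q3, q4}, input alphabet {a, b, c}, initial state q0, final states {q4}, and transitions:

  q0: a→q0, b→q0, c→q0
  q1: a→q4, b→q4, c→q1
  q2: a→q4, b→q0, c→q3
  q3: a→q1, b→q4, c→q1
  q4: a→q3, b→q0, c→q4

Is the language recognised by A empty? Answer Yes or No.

The states reachable from the start state are {q0}.
None of the accepting states {q4} is reachable, so no string is accepted and L(A) = ∅.

Yes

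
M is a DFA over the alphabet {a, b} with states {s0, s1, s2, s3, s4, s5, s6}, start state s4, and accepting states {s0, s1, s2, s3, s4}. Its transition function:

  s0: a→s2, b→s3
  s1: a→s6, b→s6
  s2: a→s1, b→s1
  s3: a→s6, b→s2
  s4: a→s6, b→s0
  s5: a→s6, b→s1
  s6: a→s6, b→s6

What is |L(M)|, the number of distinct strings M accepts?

The useful subgraph on states {s0, s1, s2, s3, s4} is acyclic, so L(M) is finite; the longest accepting path visits 5 useful states, giving maximum string length 4.
Counting accepting paths from s4 by length: 1 of length 0, 1 of length 1, 2 of length 2, 3 of length 3, 2 of length 4. Total 9.

9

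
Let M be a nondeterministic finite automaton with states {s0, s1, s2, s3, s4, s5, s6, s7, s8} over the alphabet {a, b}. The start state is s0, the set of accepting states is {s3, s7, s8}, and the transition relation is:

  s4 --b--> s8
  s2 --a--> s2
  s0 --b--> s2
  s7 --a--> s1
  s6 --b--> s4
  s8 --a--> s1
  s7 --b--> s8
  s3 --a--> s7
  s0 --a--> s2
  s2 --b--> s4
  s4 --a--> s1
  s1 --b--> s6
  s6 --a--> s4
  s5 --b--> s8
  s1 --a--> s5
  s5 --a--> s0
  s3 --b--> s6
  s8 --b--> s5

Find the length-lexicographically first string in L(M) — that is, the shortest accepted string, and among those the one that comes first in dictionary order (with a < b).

A breadth-first search from s0 reaches an accepting state first via the path s0 → s2 → s4 → s8 on input abb.
No string of length < 3 is accepted (BFS exhausts all shorter strings without reaching an accepting state), and abb is the lexicographically least accepting string of length 3.

abb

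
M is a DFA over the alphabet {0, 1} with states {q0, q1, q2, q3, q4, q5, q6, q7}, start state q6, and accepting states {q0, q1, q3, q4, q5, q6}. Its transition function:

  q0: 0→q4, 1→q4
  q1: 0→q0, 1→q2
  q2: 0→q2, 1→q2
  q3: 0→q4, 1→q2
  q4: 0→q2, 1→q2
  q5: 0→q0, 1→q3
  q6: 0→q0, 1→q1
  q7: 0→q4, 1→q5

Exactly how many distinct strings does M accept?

8

The useful subgraph on states {q0, q1, q4, q6} is acyclic, so L(M) is finite; the longest accepting path visits 4 useful states, giving maximum string length 3.
Counting accepting paths from q6 by length: 1 of length 0, 2 of length 1, 3 of length 2, 2 of length 3. Total 8.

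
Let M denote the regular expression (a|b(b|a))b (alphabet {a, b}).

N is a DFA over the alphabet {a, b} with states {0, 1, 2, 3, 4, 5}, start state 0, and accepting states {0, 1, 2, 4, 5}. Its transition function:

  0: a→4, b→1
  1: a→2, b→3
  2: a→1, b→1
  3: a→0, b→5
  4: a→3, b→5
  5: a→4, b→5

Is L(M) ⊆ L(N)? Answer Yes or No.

Converting the expression M to a DFA (subset construction, then merging equivalent states) gives the minimal DFA with states {m0, m1, m2, m3, m4}, start state m0, accepting states {m4} and transitions m0: a→m1, b→m2; m1: a→m3, b→m4; m2: a→m1, b→m1; m3: a→m3, b→m3; m4: a→m3, b→m3.
Exploring the product automaton M × N from the start pair (m0, 0), following both machines on each input symbol, reaches 13 state pairs: (m0, 0), (m1, 4), (m2, 1), (m3, 3), (m4, 5), (m1, 2), (m1, 3), (m3, 0), (m3, 5), (m3, 4), (m3, 1), (m4, 1), (m3, 2).
M accepts in {m4} and N accepts in {0, 1, 2, 4, 5}. The reachable pairs whose M-component is accepting are (m4, 5), (m4, 1); in each of them the N-component is accepting too, so the product for L(M) \ L(N) (M-component accepting, N-component rejecting) has no reachable accepting pair and the difference is empty.
Hence every string in L(M) is also in L(N).

Yes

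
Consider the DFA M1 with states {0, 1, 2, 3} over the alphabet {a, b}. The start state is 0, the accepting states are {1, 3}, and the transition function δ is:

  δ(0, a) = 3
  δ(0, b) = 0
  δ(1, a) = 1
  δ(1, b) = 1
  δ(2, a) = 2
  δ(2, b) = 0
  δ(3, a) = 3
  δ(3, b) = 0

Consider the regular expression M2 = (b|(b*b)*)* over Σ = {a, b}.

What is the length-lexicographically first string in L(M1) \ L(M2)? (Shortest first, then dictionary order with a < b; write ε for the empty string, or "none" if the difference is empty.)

a

The string a is accepted by M1 but not by M2.
No shorter string lies in the difference, and a is the lexicographically first length-1 string in L(M1) \ L(M2).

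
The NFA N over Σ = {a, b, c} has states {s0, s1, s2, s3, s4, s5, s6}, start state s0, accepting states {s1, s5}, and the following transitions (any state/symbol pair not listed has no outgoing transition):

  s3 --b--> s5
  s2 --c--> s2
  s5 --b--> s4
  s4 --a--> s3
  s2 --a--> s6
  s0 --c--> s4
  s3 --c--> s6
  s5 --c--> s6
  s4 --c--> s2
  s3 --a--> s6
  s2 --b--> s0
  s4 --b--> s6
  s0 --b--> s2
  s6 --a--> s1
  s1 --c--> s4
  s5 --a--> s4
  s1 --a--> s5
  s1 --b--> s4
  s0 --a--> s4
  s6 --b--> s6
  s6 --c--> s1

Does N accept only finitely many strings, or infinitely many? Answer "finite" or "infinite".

State s0 is reachable from the start and can reach an accepting state, and it lies on the cycle s0 → s2 → s0.
Traversing that cycle any number of times yields accepted strings of unbounded length, so the language is infinite.

infinite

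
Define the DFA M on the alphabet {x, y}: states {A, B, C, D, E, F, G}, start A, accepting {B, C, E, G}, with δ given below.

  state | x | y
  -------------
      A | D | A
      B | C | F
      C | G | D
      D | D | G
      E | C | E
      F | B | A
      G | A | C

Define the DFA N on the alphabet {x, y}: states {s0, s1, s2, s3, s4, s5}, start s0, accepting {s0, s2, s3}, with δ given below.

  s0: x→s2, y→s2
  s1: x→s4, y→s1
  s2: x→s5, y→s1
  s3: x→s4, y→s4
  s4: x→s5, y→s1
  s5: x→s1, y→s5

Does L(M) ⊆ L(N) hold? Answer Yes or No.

The string xy is in L(M) but not in L(N).
So L(M) ⊄ L(N).

No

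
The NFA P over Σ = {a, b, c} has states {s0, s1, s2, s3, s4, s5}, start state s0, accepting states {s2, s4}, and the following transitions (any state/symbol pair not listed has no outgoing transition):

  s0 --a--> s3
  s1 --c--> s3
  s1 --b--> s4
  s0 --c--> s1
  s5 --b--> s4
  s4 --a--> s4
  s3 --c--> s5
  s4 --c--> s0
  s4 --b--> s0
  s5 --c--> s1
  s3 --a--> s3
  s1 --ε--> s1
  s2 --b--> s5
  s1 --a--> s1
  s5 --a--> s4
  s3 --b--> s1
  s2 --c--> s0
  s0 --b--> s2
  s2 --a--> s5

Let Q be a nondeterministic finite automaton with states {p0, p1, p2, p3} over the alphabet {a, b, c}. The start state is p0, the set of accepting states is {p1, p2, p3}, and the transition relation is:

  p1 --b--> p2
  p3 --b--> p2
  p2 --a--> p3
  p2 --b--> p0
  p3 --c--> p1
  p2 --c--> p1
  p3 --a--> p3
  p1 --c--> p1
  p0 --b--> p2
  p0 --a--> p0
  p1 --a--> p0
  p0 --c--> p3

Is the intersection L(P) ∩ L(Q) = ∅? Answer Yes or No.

The string b is accepted by both P and Q.
Hence L(P) ∩ L(Q) ≠ ∅.

No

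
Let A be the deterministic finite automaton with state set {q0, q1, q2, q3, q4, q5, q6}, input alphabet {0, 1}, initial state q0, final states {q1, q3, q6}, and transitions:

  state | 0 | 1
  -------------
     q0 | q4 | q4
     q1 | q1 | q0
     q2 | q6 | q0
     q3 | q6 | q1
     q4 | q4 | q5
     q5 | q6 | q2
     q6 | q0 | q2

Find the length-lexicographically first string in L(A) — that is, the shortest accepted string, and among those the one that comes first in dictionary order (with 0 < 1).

010

A breadth-first search from q0 reaches an accepting state first via the path q0 → q4 → q5 → q6 on input 010.
No string of length < 3 is accepted (BFS exhausts all shorter strings without reaching an accepting state), and 010 is the lexicographically least accepting string of length 3.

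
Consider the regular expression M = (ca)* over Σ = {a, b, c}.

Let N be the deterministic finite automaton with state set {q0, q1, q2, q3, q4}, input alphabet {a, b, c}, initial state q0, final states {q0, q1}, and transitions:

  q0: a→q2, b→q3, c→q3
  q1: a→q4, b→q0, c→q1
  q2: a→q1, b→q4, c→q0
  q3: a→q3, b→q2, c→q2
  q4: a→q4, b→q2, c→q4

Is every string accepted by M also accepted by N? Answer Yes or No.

The string ca is in L(M) but not in L(N).
So L(M) ⊄ L(N).

No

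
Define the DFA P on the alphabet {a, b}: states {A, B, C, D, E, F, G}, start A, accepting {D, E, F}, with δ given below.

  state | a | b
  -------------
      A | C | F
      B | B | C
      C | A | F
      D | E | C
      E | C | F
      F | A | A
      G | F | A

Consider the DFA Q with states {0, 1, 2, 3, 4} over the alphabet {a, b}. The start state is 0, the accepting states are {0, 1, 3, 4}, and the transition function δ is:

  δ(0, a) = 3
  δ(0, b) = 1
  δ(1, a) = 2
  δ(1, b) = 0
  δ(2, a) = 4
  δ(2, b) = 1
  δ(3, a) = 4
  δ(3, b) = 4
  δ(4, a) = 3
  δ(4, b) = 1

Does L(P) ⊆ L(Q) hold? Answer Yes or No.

Yes

Exploring the product automaton P × Q from the start pair (A, 0), following both machines on each input symbol, reaches 11 state pairs: (A, 0), (C, 3), (F, 1), (A, 4), (F, 4), (A, 2), (A, 3), (A, 1), (C, 4), (C, 2), (F, 0).
P accepts in {D, E, F} and Q accepts in {0, 1, 3, 4}. The reachable pairs whose P-component is accepting are (F, 1), (F, 4), (F, 0); in each of them the Q-component is accepting too, so the product for L(P) \ L(Q) (P-component accepting, Q-component rejecting) has no reachable accepting pair and the difference is empty.
Hence every string in L(P) is also in L(Q).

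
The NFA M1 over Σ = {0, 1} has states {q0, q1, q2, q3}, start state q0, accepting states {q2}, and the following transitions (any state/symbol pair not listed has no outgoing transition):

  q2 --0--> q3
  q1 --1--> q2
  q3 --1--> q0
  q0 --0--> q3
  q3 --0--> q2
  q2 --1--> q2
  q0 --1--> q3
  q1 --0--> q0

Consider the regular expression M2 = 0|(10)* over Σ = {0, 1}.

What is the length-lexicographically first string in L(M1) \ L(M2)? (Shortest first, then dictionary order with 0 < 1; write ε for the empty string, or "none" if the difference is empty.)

00

The string 00 is accepted by M1 but not by M2.
No shorter string lies in the difference, and 00 is the lexicographically first length-2 string in L(M1) \ L(M2).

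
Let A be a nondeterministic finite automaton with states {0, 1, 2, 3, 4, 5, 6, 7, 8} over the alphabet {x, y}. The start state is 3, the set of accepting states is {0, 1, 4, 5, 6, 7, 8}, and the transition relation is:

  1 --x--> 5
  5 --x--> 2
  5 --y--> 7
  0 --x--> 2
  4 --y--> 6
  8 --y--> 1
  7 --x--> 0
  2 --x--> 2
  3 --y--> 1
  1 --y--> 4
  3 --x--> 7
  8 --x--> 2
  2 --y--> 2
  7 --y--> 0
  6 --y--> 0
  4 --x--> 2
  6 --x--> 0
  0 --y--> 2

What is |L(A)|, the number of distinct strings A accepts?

The useful subgraph on states {0, 1, 3, 4, 5, 6, 7} is acyclic, so L(A) is finite; the longest accepting path visits 5 useful states, giving maximum string length 4.
Counting accepting paths from 3 by length: 2 of length 1, 4 of length 2, 2 of length 3, 4 of length 4. Total 12.

12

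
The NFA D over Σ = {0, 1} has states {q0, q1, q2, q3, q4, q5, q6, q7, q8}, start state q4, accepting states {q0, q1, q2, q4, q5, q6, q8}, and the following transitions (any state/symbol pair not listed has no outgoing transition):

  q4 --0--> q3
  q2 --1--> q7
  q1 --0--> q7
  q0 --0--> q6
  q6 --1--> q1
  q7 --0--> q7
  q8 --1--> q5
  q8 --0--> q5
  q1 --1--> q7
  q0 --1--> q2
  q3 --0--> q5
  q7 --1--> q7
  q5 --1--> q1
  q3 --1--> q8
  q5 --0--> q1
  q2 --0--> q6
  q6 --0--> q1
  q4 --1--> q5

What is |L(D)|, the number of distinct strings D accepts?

14

The useful subgraph on states {q1, q3, q4, q5, q8} is acyclic, so L(D) is finite; the longest accepting path visits 5 useful states, giving maximum string length 4.
Counting accepting paths from q4 by length: 1 of length 0, 1 of length 1, 4 of length 2, 4 of length 3, 4 of length 4. Total 14.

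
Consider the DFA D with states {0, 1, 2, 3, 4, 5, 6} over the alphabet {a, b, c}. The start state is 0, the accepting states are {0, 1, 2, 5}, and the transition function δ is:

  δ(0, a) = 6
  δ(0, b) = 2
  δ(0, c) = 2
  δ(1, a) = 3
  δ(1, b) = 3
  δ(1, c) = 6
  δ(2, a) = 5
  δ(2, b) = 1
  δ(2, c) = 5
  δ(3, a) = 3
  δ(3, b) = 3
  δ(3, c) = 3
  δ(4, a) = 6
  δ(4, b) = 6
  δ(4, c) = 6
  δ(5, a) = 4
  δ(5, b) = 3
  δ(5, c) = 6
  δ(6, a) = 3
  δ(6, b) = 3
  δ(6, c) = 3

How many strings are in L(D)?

9

The useful subgraph on states {0, 1, 2, 5} is acyclic, so L(D) is finite; the longest accepting path visits 3 useful states, giving maximum string length 2.
Counting accepting paths from 0 by length: 1 of length 0, 2 of length 1, 6 of length 2. Total 9.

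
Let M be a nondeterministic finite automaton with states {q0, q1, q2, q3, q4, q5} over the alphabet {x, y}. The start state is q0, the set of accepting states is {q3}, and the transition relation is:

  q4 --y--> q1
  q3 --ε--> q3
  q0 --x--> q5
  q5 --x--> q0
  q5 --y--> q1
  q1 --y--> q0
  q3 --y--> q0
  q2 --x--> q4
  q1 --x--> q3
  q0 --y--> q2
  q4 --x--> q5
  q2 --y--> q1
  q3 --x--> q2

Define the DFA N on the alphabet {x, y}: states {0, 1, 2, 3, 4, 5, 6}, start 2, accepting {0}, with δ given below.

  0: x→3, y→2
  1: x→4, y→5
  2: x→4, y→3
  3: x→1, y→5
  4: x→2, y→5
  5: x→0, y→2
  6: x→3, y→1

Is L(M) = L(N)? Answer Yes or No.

Exploring the product automaton M × N from the start pair (q0, 2), following both machines on each input symbol, reaches 6 state pairs: (q0, 2), (q5, 4), (q2, 3), (q1, 5), (q4, 1), (q3, 0).
M accepts in {q3} and N accepts in {0}. In every reachable pair the two components are either both accepting — (q3, 0) — or both non-accepting, so no string is accepted by exactly one of the machines: L(M) \ L(N) and L(N) \ L(M) are both empty.
Hence every string is accepted by M iff it is accepted by N, and the two languages coincide.

Yes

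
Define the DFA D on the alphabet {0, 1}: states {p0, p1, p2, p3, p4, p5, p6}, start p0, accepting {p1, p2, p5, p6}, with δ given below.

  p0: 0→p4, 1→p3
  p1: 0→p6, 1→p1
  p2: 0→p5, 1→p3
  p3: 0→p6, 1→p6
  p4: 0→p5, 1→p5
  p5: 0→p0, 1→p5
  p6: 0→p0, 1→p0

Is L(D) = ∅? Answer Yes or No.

The string 00 is accepted: the run p0 → p4 → p5 ends in the accepting state p5.
Since at least one string is accepted, L(D) is not empty.

No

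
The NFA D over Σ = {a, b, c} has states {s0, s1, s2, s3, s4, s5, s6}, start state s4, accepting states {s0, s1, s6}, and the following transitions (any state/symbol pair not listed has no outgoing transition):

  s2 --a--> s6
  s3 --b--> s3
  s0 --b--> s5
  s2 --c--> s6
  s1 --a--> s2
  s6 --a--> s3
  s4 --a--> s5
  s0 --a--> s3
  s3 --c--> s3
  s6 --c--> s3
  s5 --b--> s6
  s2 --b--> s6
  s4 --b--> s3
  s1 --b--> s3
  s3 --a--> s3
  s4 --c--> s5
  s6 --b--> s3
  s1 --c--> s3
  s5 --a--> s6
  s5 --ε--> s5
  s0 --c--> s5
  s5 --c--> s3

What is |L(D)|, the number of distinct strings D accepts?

4

The useful subgraph on states {s4, s5, s6} is acyclic, so L(D) is finite; the longest accepting path visits 3 useful states, giving maximum string length 2.
Counting accepting paths from s4 by length: 4 of length 2. Total 4.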